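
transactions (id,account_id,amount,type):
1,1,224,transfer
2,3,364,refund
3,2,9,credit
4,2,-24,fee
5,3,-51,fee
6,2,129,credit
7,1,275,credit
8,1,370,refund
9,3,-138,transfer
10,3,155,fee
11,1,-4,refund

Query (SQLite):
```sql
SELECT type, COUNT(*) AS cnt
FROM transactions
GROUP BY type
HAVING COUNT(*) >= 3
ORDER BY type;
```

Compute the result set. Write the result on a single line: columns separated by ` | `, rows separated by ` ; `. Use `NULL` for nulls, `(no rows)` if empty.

credit | 3 ; fee | 3 ; refund | 3

Partition transactions by type; compute COUNT(*) within each group.
HAVING: keep groups with count ≥ 3.
  credit: ids {3, 6, 7} → COUNT(*)=3
  fee: ids {4, 5, 10} → COUNT(*)=3
  refund: ids {2, 8, 11} → COUNT(*)=3
  transfer: ids {1, 9} → COUNT(*)=2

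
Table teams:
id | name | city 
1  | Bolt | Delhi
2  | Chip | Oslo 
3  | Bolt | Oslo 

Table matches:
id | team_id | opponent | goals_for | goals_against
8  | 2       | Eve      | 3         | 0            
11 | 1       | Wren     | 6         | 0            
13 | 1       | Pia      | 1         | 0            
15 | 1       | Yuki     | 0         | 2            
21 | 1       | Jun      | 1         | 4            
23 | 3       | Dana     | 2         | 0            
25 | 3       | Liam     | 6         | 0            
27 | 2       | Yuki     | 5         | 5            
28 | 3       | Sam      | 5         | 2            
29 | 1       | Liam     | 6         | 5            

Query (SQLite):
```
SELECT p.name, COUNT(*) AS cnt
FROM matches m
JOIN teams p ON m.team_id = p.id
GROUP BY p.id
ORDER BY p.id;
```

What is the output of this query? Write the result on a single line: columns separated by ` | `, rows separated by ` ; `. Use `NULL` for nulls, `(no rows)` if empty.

Join each matches row to its teams via team_id.
Group joined rows by teams.id; compute COUNT(*) per group.
  1: ids {11, 13, 15, 21, 29} → COUNT(*)=5
  2: ids {8, 27} → COUNT(*)=2
  3: ids {23, 25, 28} → COUNT(*)=3

Bolt | 5 ; Chip | 2 ; Bolt | 3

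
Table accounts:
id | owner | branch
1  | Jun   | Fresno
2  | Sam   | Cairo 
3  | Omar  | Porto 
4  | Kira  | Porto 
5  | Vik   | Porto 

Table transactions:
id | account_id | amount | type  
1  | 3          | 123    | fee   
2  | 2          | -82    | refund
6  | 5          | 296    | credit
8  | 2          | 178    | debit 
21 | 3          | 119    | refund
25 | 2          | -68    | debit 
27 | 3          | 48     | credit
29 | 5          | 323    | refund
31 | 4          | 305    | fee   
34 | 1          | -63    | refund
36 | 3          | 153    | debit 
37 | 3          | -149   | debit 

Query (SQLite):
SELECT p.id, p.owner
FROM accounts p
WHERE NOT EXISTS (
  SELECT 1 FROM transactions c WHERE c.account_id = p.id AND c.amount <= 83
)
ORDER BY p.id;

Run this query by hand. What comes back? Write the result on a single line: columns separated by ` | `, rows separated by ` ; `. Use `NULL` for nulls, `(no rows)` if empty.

For each accounts row, check whether any transactions with matching account_id has amount <= 83.
Keep rows where that is false.

4 | Kira ; 5 | Vik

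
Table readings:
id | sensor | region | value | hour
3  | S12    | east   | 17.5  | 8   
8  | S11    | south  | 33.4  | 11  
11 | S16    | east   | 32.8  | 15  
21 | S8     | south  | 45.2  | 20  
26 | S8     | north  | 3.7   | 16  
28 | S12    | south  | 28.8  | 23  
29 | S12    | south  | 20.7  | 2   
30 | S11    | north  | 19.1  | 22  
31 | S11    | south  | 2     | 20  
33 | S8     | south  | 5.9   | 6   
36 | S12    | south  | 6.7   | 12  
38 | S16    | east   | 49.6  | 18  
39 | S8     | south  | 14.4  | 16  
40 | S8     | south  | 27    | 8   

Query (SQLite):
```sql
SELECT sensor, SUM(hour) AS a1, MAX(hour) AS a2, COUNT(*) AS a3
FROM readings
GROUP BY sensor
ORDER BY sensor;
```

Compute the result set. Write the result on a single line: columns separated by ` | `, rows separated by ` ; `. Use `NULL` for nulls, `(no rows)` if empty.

S11 | 53 | 22 | 3 ; S12 | 45 | 23 | 4 ; S16 | 33 | 18 | 2 ; S8 | 66 | 20 | 5

Group readings by sensor.
Per group compute: SUM(hour), MAX(hour), COUNT(*).
  S11: ids {8, 30, 31} → SUM(hour)=53, MAX(hour)=22, COUNT(*)=3
  S12: ids {3, 28, 29, 36} → SUM(hour)=45, MAX(hour)=23, COUNT(*)=4
  S16: ids {11, 38} → SUM(hour)=33, MAX(hour)=18, COUNT(*)=2
  S8: ids {21, 26, 33, 39, 40} → SUM(hour)=66, MAX(hour)=20, COUNT(*)=5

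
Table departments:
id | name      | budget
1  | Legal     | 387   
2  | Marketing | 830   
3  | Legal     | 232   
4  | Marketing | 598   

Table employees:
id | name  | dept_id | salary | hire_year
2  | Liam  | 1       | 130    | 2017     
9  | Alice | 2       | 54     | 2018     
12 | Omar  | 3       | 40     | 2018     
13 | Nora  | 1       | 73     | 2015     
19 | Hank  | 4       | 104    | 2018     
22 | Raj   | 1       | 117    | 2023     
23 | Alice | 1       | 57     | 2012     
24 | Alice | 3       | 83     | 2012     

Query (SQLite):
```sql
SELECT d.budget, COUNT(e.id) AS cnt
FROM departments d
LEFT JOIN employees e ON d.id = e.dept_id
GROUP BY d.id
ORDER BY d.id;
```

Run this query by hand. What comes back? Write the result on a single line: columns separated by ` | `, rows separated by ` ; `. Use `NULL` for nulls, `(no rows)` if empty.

387 | 4 ; 830 | 1 ; 232 | 2 ; 598 | 1

LEFT JOIN keeps every departments row; unmatched ones get NULL for employees columns.
Group by departments.id and compute COUNT(e.id). COUNT(col) of an all-NULL group is 0.
  1: ids {2, 13, 22, 23} → COUNT(e.id)=4
  2: ids {9} → COUNT(e.id)=1
  3: ids {12, 24} → COUNT(e.id)=2
  4: ids {19} → COUNT(e.id)=1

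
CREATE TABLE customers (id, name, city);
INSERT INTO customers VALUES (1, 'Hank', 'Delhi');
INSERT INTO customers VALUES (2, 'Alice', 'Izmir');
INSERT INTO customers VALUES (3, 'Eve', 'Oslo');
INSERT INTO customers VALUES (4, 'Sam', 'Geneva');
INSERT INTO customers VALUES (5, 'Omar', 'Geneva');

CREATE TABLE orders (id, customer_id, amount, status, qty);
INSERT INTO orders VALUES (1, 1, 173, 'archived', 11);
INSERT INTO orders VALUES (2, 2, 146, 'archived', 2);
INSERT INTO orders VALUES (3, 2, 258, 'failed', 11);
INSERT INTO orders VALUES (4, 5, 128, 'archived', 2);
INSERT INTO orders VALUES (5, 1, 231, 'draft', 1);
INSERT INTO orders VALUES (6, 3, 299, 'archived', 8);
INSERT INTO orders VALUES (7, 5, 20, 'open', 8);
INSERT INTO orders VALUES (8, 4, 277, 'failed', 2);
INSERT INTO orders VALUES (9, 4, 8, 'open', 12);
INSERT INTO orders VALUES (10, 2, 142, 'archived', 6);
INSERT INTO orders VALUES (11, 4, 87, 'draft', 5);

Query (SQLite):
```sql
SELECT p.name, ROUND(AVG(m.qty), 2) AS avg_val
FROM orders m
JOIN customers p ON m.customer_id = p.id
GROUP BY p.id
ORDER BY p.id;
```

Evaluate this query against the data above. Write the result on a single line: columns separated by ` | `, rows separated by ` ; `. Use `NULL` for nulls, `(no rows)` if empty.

Hank | 6 ; Alice | 6.33 ; Eve | 8 ; Sam | 6.33 ; Omar | 5

Join each orders row to its customers via customer_id.
Group joined rows by customers.id; compute ROUND(AVG(m.qty), 2) per group.
  1: ids {1, 5} → ROUND(AVG(m.qty), 2)=6
  2: ids {2, 3, 10} → ROUND(AVG(m.qty), 2)=6.33
  3: ids {6} → ROUND(AVG(m.qty), 2)=8
  4: ids {8, 9, 11} → ROUND(AVG(m.qty), 2)=6.33
  5: ids {4, 7} → ROUND(AVG(m.qty), 2)=5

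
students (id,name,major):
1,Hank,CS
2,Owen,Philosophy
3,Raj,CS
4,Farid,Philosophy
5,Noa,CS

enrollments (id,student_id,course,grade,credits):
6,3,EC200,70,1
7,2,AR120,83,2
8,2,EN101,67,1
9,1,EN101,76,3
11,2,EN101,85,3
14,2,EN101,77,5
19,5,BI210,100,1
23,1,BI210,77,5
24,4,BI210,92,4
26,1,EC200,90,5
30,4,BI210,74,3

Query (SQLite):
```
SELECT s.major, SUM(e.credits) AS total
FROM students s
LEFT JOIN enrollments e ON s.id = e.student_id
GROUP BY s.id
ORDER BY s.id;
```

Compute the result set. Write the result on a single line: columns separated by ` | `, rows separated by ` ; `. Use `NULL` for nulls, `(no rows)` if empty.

CS | 13 ; Philosophy | 11 ; CS | 1 ; Philosophy | 7 ; CS | 1

LEFT JOIN keeps every students row; unmatched ones get NULL for enrollments columns.
Group by students.id and compute SUM(e.credits). SUM over an all-NULL group is NULL.
  1: ids {9, 23, 26} → SUM(e.credits)=13
  2: ids {7, 8, 11, 14} → SUM(e.credits)=11
  3: ids {6} → SUM(e.credits)=1
  4: ids {24, 30} → SUM(e.credits)=7
  5: ids {19} → SUM(e.credits)=1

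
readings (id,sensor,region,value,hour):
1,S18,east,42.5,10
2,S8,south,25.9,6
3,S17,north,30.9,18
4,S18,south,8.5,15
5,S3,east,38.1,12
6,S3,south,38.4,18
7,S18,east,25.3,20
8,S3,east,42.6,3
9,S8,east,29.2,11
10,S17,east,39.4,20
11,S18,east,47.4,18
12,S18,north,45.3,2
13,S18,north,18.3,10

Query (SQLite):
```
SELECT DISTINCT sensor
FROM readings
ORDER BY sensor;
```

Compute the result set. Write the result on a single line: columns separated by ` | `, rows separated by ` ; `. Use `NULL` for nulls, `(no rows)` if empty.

S17 ; S18 ; S3 ; S8

Collect distinct sensor values from readings.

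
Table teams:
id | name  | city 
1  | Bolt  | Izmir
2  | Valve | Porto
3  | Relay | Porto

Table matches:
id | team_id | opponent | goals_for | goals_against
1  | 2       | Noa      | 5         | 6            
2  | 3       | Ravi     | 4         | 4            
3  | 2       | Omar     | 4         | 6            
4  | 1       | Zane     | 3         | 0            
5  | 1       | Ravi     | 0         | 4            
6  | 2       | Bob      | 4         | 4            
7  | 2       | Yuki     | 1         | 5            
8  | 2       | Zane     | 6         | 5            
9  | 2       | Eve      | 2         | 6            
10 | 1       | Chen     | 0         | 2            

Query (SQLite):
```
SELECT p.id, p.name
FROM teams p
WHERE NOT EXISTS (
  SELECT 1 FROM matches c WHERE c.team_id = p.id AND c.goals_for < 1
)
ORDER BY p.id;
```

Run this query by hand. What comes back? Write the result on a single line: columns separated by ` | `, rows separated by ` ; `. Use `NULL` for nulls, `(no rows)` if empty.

For each teams row, check whether any matches with matching team_id has goals_for < 1.
Keep rows where that is false.

2 | Valve ; 3 | Relay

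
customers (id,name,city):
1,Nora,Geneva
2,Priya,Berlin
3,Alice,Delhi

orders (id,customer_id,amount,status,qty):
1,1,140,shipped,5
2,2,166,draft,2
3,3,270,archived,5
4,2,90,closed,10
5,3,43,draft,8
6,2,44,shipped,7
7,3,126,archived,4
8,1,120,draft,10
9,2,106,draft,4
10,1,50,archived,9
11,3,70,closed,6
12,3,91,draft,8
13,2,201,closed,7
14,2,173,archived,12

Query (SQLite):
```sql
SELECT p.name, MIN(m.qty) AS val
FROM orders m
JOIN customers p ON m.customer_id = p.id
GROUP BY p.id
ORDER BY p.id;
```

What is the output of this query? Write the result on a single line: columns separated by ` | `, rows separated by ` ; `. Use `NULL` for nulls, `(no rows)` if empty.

Join each orders row to its customers via customer_id.
Group joined rows by customers.id; compute MIN(m.qty) per group.
  1: ids {1, 8, 10} → MIN(m.qty)=5
  2: ids {2, 4, 6, 9, 13, 14} → MIN(m.qty)=2
  3: ids {3, 5, 7, 11, 12} → MIN(m.qty)=4

Nora | 5 ; Priya | 2 ; Alice | 4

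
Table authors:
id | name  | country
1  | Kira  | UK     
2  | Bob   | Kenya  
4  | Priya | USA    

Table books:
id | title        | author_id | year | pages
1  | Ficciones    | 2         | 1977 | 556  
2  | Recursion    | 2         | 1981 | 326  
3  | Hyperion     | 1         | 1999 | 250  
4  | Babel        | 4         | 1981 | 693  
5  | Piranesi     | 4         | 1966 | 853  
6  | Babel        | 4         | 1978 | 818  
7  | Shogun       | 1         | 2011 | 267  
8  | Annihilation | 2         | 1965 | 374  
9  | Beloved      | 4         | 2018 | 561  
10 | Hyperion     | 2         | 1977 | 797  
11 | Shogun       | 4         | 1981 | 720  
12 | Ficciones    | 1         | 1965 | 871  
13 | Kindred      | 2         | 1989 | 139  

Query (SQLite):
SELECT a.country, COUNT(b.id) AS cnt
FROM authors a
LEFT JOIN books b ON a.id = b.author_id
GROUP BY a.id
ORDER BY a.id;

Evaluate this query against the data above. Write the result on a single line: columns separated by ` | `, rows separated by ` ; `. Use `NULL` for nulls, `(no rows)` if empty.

LEFT JOIN keeps every authors row; unmatched ones get NULL for books columns.
Group by authors.id and compute COUNT(b.id). COUNT(col) of an all-NULL group is 0.
  1: ids {3, 7, 12} → COUNT(b.id)=3
  2: ids {1, 2, 8, 10, 13} → COUNT(b.id)=5
  4: ids {4, 5, 6, 9, 11} → COUNT(b.id)=5

UK | 3 ; Kenya | 5 ; USA | 5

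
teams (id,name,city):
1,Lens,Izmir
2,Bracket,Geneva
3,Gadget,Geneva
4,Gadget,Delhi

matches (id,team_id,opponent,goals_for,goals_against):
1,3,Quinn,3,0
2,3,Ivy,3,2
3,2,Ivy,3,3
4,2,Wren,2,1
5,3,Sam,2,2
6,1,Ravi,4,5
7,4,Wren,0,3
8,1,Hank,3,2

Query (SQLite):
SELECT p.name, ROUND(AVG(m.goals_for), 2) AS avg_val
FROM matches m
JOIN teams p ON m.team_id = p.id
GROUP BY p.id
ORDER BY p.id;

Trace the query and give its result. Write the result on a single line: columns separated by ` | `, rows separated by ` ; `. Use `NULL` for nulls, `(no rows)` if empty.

Join each matches row to its teams via team_id.
Group joined rows by teams.id; compute ROUND(AVG(m.goals_for), 2) per group.
  1: ids {6, 8} → ROUND(AVG(m.goals_for), 2)=3.5
  2: ids {3, 4} → ROUND(AVG(m.goals_for), 2)=2.5
  3: ids {1, 2, 5} → ROUND(AVG(m.goals_for), 2)=2.67
  4: ids {7} → ROUND(AVG(m.goals_for), 2)=0

Lens | 3.5 ; Bracket | 2.5 ; Gadget | 2.67 ; Gadget | 0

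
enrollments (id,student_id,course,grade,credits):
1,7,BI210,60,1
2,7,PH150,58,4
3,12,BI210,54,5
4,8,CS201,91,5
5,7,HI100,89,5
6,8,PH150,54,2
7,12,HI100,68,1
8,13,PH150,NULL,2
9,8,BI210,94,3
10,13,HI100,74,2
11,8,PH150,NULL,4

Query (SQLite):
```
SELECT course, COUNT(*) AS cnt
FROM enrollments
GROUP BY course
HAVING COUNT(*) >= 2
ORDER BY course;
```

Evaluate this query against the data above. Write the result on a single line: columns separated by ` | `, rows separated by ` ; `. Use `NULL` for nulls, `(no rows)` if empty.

BI210 | 3 ; HI100 | 3 ; PH150 | 4

Partition enrollments by course; compute COUNT(*) within each group.
HAVING: keep groups with count ≥ 2.
  BI210: ids {1, 3, 9} → COUNT(*)=3
  CS201: ids {4} → COUNT(*)=1
  HI100: ids {5, 7, 10} → COUNT(*)=3
  PH150: ids {2, 6, 8, 11} → COUNT(*)=4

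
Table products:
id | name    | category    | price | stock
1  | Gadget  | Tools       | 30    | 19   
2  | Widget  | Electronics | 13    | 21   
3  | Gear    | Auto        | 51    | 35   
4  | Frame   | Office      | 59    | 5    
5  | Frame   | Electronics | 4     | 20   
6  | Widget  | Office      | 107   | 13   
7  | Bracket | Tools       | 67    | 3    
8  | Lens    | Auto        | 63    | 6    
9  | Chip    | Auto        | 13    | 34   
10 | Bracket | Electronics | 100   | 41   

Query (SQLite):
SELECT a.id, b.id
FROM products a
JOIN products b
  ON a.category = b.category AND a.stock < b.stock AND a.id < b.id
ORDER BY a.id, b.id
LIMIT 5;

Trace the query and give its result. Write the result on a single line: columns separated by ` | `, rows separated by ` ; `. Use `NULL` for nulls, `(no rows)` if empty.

2 | 10 ; 4 | 6 ; 5 | 10 ; 8 | 9

Pairs (a,b) with same category, a.stock < b.stock, a.id < b.id.
category groups: Auto:{3,8,9} Electronics:{2,5,10} Office:{4,6} Tools:{1,7}
Ordered by (a.id, b.id); first 5.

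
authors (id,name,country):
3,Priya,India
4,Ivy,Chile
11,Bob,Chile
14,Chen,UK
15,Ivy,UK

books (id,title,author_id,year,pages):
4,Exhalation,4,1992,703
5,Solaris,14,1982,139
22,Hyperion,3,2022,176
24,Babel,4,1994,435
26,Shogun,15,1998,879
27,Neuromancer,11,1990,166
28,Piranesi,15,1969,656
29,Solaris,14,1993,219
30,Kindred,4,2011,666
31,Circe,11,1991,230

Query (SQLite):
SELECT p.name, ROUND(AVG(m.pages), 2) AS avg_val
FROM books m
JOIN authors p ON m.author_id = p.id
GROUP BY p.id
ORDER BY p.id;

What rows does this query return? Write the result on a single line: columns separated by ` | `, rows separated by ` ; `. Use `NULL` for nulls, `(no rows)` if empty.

Priya | 176 ; Ivy | 601.33 ; Bob | 198 ; Chen | 179 ; Ivy | 767.5

Join each books row to its authors via author_id.
Group joined rows by authors.id; compute ROUND(AVG(m.pages), 2) per group.
  3: ids {22} → ROUND(AVG(m.pages), 2)=176
  4: ids {4, 24, 30} → ROUND(AVG(m.pages), 2)=601.33
  11: ids {27, 31} → ROUND(AVG(m.pages), 2)=198
  14: ids {5, 29} → ROUND(AVG(m.pages), 2)=179
  15: ids {26, 28} → ROUND(AVG(m.pages), 2)=767.5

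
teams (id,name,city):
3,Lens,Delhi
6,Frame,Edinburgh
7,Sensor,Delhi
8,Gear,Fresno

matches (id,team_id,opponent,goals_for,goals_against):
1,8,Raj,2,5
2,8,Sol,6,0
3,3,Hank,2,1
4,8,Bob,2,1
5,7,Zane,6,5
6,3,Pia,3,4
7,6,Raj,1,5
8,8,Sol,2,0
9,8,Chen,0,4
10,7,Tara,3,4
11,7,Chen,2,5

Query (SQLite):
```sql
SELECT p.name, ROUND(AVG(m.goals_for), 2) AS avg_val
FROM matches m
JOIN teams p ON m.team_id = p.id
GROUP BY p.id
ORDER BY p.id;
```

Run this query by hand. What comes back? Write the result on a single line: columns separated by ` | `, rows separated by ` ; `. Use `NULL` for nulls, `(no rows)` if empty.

Join each matches row to its teams via team_id.
Group joined rows by teams.id; compute ROUND(AVG(m.goals_for), 2) per group.
  3: ids {3, 6} → ROUND(AVG(m.goals_for), 2)=2.5
  6: ids {7} → ROUND(AVG(m.goals_for), 2)=1
  7: ids {5, 10, 11} → ROUND(AVG(m.goals_for), 2)=3.67
  8: ids {1, 2, 4, 8, 9} → ROUND(AVG(m.goals_for), 2)=2.4

Lens | 2.5 ; Frame | 1 ; Sensor | 3.67 ; Gear | 2.4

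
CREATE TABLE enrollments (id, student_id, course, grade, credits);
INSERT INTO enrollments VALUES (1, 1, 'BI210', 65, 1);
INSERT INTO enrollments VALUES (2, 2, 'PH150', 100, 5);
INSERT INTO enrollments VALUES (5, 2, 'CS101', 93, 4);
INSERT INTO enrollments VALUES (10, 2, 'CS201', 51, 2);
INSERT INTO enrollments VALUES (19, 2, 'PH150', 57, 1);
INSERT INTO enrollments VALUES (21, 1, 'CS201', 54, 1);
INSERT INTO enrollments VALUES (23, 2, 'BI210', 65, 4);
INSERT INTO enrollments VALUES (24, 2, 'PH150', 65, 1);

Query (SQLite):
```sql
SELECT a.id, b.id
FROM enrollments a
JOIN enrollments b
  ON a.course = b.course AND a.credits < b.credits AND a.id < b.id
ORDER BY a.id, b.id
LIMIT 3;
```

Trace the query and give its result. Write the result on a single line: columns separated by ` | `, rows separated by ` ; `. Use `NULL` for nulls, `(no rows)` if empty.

Pairs (a,b) with same course, a.credits < b.credits, a.id < b.id.
course groups: BI210:{1,23} CS101:{5} CS201:{10,21} PH150:{2,19,24}
Ordered by (a.id, b.id); first 3.

1 | 23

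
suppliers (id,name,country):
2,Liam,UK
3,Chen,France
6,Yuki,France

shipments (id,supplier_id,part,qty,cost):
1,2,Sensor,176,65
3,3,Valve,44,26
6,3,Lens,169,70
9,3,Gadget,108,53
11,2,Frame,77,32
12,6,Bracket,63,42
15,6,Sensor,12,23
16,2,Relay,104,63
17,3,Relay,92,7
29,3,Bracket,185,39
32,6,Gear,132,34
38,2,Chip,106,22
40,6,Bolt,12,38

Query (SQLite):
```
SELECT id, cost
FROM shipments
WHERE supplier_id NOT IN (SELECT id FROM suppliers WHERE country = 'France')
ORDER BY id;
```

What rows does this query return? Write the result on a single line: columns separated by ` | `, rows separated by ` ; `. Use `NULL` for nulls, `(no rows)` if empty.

Inner query: suppliers.id where country = 'France'.
Outer: keep shipments rows whose supplier_id is not in that set.
Inner query → {3, 6}

1 | 65 ; 11 | 32 ; 16 | 63 ; 38 | 22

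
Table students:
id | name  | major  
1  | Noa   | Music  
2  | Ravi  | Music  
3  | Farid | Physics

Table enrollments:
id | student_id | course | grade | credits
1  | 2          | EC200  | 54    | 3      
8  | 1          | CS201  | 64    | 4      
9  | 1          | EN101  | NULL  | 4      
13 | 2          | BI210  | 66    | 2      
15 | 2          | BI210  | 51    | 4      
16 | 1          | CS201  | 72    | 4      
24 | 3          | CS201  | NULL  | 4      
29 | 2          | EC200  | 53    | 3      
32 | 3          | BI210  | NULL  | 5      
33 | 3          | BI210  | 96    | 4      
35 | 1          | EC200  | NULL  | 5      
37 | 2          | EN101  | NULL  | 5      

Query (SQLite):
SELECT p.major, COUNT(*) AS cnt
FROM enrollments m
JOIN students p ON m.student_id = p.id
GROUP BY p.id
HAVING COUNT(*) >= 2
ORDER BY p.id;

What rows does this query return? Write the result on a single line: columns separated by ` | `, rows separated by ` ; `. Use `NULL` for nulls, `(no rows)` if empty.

Music | 4 ; Music | 5 ; Physics | 3

Join each enrollments row to its students via student_id.
Group joined rows by students.id; compute COUNT(*) per group.
HAVING: keep groups with count ≥ 2.
  1: ids {8, 9, 16, 35} → COUNT(*)=4
  2: ids {1, 13, 15, 29, 37} → COUNT(*)=5
  3: ids {24, 32, 33} → COUNT(*)=3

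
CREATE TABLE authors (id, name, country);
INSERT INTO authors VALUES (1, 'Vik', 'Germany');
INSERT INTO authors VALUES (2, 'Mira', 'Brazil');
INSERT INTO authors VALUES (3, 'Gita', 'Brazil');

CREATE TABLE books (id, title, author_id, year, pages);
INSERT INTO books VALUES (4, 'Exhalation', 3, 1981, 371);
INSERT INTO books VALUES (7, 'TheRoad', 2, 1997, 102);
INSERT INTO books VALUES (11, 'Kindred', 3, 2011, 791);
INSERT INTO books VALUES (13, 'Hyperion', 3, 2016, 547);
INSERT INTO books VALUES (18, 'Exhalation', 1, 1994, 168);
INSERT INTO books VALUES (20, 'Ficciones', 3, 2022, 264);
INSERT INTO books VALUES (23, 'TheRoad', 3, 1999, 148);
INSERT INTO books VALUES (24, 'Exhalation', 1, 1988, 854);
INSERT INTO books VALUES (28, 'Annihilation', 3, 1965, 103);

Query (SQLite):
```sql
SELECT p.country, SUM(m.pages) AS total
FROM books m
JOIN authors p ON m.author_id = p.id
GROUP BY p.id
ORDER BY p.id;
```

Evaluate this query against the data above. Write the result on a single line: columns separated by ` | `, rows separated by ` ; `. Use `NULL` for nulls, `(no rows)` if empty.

Germany | 1022 ; Brazil | 102 ; Brazil | 2224

Join each books row to its authors via author_id.
Group joined rows by authors.id; compute SUM(m.pages) per group.
  1: ids {18, 24} → SUM(m.pages)=1022
  2: ids {7} → SUM(m.pages)=102
  3: ids {4, 11, 13, 20, 23, 28} → SUM(m.pages)=2224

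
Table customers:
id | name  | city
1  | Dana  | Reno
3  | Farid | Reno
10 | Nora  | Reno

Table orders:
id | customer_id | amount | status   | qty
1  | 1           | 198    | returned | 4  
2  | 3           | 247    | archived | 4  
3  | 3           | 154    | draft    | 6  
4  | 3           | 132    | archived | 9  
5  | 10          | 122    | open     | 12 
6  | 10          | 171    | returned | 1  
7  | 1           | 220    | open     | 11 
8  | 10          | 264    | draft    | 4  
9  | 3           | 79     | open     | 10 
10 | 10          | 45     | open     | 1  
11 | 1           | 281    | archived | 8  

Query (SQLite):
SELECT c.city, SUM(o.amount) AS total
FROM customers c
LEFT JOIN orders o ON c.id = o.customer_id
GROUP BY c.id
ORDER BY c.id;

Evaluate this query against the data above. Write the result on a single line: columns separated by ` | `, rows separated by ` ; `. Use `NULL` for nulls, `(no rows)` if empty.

Reno | 699 ; Reno | 612 ; Reno | 602

LEFT JOIN keeps every customers row; unmatched ones get NULL for orders columns.
Group by customers.id and compute SUM(o.amount). SUM over an all-NULL group is NULL.
  1: ids {1, 7, 11} → SUM(o.amount)=699
  3: ids {2, 3, 4, 9} → SUM(o.amount)=612
  10: ids {5, 6, 8, 10} → SUM(o.amount)=602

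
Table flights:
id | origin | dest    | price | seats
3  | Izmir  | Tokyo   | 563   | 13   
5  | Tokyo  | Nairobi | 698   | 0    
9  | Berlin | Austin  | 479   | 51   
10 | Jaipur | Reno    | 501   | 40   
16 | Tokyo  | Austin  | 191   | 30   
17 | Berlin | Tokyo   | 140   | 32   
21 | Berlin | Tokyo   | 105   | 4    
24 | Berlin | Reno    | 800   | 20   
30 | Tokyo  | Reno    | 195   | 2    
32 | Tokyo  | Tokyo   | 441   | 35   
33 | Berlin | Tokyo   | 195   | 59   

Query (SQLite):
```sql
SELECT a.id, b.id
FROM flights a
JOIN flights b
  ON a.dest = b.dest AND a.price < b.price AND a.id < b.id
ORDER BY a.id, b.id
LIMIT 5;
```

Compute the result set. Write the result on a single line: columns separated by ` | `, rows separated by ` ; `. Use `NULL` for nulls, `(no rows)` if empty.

10 | 24 ; 17 | 32 ; 17 | 33 ; 21 | 32 ; 21 | 33

Pairs (a,b) with same dest, a.price < b.price, a.id < b.id.
dest groups: Austin:{9,16} Nairobi:{5} Reno:{10,24,30} Tokyo:{3,17,21,32,33}
Ordered by (a.id, b.id); first 5.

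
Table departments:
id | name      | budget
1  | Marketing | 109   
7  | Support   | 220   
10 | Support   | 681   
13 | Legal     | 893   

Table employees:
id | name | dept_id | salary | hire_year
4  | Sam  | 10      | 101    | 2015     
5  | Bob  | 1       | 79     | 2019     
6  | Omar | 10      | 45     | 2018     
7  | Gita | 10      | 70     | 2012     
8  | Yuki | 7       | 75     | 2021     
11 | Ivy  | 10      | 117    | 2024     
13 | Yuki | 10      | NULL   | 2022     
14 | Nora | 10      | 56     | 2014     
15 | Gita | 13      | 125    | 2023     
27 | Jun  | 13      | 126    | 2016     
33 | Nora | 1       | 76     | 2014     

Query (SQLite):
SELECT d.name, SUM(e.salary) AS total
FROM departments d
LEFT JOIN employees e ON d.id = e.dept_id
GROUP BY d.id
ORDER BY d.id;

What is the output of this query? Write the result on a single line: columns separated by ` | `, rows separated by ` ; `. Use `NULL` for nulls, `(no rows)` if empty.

LEFT JOIN keeps every departments row; unmatched ones get NULL for employees columns.
Group by departments.id and compute SUM(e.salary). SUM over an all-NULL group is NULL.
  1: ids {5, 33} → SUM(e.salary)=155
  7: ids {8} → SUM(e.salary)=75
  10: ids {4, 6, 7, 11, 13, 14} → SUM(e.salary)=389
  13: ids {15, 27} → SUM(e.salary)=251

Marketing | 155 ; Support | 75 ; Support | 389 ; Legal | 251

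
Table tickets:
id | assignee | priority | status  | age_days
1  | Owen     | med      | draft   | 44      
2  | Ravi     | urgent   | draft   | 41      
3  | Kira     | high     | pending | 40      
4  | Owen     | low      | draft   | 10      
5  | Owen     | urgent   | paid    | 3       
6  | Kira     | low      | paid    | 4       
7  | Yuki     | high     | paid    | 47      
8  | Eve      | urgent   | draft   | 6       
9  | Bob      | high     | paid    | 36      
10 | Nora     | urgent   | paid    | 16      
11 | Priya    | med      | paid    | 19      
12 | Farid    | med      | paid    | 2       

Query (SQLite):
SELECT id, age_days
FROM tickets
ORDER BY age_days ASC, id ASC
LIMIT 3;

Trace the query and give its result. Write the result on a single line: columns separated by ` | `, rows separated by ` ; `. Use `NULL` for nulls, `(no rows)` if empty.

Sort by age_days asc, tiebreak id asc: (2, id=12), (3, id=5), (4, id=6), (6, id=8), (10, id=4), (16, id=10) …. Take first 3.

12 | 2 ; 5 | 3 ; 6 | 4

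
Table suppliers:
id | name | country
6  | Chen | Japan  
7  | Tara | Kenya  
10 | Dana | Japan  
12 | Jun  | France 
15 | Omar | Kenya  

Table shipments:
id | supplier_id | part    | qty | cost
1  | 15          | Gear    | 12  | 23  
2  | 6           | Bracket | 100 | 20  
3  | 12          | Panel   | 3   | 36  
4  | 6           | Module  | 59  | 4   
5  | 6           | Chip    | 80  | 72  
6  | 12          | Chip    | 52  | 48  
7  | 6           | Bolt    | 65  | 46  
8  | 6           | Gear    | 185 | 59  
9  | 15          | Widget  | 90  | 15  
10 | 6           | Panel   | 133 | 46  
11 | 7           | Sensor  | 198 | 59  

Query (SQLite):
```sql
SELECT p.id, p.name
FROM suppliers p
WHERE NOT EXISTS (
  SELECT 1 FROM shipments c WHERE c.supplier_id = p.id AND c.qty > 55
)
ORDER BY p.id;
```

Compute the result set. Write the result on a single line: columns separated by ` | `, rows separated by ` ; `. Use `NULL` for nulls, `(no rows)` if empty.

For each suppliers row, check whether any shipments with matching supplier_id has qty > 55.
Keep rows where that is false.

10 | Dana ; 12 | Jun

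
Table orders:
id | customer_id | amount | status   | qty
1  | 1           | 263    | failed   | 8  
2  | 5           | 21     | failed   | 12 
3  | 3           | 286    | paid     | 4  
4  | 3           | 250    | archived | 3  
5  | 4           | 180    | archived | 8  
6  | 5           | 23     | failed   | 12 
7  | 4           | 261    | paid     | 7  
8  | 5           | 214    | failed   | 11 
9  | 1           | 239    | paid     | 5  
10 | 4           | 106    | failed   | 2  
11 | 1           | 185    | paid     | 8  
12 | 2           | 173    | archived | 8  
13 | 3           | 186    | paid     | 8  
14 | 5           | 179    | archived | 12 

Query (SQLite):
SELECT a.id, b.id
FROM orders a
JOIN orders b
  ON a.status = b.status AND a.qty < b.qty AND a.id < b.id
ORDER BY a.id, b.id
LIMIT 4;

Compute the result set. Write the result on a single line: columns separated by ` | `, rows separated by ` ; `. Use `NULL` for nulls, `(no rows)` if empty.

Pairs (a,b) with same status, a.qty < b.qty, a.id < b.id.
status groups: archived:{4,5,12,14} failed:{1,2,6,8,10} paid:{3,7,9,11,13}
Ordered by (a.id, b.id); first 4.

1 | 2 ; 1 | 6 ; 1 | 8 ; 3 | 7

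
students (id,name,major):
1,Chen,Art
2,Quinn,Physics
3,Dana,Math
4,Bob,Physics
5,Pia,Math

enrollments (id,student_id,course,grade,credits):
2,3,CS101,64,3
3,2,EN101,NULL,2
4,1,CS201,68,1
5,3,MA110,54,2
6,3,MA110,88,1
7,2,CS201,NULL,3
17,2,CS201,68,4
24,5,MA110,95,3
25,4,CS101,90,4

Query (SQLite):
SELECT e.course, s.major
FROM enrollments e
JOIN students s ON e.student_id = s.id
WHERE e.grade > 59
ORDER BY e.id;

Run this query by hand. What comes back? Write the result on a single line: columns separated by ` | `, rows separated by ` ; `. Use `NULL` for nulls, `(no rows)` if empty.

Each enrollments row matches the students row where student_id = students.id.
Then keep rows with e.grade > 59.

CS101 | Math ; CS201 | Art ; MA110 | Math ; CS201 | Physics ; MA110 | Math ; CS101 | Physics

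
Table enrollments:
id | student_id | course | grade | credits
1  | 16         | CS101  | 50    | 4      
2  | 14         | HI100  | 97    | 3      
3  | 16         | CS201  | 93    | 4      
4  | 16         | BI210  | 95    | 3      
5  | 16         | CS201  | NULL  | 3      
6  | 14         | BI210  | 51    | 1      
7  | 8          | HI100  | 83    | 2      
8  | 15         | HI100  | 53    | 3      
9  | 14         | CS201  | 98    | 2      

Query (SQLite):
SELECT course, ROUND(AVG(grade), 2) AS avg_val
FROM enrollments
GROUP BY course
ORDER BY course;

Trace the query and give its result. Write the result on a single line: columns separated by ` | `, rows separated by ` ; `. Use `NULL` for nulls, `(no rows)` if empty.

BI210 | 73 ; CS101 | 50 ; CS201 | 95.5 ; HI100 | 77.67

Partition enrollments by course; compute ROUND(AVG(grade), 2) within each group.
  BI210: ids {4, 6} → ROUND(AVG(grade), 2)=73
  CS101: ids {1} → ROUND(AVG(grade), 2)=50
  CS201: ids {3, 5, 9} → ROUND(AVG(grade), 2)=95.5
  HI100: ids {2, 7, 8} → ROUND(AVG(grade), 2)=77.67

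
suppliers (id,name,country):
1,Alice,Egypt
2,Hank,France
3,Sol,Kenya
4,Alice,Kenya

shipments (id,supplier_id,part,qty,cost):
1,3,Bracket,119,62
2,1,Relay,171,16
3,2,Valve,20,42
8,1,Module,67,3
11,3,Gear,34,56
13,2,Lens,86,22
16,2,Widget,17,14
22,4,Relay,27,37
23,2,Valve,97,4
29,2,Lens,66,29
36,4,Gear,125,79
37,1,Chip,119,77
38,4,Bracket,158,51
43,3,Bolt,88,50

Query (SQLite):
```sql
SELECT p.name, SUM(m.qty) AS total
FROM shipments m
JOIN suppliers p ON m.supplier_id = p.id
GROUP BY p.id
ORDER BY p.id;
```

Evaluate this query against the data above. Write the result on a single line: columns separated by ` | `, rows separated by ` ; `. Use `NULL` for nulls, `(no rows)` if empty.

Join each shipments row to its suppliers via supplier_id.
Group joined rows by suppliers.id; compute SUM(m.qty) per group.
  1: ids {2, 8, 37} → SUM(m.qty)=357
  2: ids {3, 13, 16, 23, 29} → SUM(m.qty)=286
  3: ids {1, 11, 43} → SUM(m.qty)=241
  4: ids {22, 36, 38} → SUM(m.qty)=310

Alice | 357 ; Hank | 286 ; Sol | 241 ; Alice | 310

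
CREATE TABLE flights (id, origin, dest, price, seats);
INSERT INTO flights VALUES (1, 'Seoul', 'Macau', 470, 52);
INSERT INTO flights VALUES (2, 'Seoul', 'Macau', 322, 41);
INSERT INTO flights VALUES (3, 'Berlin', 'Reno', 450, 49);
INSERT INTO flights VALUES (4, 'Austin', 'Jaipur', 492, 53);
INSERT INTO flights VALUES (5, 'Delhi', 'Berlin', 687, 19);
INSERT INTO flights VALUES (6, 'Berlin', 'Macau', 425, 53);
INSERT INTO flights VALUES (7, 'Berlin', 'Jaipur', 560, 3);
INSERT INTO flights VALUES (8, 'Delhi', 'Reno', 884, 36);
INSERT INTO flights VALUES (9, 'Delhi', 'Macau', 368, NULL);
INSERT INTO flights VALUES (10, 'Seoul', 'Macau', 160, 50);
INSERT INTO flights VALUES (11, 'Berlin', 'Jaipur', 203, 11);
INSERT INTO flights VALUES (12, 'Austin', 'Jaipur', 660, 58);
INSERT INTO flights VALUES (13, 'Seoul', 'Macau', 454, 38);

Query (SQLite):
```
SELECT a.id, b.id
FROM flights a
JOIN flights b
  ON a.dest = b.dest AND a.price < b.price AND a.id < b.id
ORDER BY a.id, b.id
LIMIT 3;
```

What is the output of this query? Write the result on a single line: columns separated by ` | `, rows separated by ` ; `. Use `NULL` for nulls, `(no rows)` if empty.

Pairs (a,b) with same dest, a.price < b.price, a.id < b.id.
dest groups: Berlin:{5} Jaipur:{4,7,11,12} Macau:{1,2,6,9,10,13} Reno:{3,8}
Ordered by (a.id, b.id); first 3.

2 | 6 ; 2 | 9 ; 2 | 13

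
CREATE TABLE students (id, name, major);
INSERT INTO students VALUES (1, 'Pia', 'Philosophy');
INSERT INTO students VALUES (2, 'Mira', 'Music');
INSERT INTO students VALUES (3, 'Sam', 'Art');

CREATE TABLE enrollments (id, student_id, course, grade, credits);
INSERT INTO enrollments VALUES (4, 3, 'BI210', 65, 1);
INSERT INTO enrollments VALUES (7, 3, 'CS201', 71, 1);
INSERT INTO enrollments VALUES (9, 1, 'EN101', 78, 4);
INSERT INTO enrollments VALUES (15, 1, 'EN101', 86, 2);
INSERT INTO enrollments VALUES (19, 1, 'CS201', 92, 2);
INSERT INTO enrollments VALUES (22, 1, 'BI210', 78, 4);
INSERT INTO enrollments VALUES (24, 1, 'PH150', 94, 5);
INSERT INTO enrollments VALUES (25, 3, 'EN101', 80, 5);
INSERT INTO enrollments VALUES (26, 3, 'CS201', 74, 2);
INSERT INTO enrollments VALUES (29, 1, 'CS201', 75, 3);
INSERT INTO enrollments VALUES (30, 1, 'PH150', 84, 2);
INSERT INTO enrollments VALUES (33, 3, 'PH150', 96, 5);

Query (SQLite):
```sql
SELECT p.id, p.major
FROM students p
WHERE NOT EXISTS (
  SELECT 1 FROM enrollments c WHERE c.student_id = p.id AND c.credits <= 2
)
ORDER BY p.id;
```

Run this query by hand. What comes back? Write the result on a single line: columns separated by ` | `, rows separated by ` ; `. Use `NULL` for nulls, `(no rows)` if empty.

For each students row, check whether any enrollments with matching student_id has credits <= 2.
Keep rows where that is false.

2 | Music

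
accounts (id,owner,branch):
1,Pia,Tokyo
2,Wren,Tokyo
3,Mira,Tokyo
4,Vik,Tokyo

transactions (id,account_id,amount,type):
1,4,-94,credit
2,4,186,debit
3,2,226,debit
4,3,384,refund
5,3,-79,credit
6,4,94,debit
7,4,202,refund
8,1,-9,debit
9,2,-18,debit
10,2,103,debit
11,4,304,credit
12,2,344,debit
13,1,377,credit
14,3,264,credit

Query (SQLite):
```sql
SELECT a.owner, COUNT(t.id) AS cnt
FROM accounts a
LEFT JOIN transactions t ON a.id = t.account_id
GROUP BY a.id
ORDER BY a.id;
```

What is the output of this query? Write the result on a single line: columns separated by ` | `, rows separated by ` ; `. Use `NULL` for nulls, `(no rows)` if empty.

LEFT JOIN keeps every accounts row; unmatched ones get NULL for transactions columns.
Group by accounts.id and compute COUNT(t.id). COUNT(col) of an all-NULL group is 0.
  1: ids {8, 13} → COUNT(t.id)=2
  2: ids {3, 9, 10, 12} → COUNT(t.id)=4
  3: ids {4, 5, 14} → COUNT(t.id)=3
  4: ids {1, 2, 6, 7, 11} → COUNT(t.id)=5

Pia | 2 ; Wren | 4 ; Mira | 3 ; Vik | 5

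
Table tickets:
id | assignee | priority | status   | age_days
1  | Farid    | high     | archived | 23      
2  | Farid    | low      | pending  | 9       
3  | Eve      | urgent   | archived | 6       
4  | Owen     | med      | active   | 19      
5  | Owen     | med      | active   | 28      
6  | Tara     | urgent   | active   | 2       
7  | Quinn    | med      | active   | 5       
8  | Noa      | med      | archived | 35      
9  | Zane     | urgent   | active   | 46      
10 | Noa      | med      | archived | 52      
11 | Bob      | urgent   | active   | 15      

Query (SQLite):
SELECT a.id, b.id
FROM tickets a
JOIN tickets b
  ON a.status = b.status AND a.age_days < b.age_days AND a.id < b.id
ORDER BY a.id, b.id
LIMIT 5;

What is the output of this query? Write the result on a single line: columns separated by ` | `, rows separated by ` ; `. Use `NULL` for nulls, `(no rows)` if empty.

1 | 8 ; 1 | 10 ; 3 | 8 ; 3 | 10 ; 4 | 5

Pairs (a,b) with same status, a.age_days < b.age_days, a.id < b.id.
status groups: active:{4,5,6,7,9,11} archived:{1,3,8,10} pending:{2}
Ordered by (a.id, b.id); first 5.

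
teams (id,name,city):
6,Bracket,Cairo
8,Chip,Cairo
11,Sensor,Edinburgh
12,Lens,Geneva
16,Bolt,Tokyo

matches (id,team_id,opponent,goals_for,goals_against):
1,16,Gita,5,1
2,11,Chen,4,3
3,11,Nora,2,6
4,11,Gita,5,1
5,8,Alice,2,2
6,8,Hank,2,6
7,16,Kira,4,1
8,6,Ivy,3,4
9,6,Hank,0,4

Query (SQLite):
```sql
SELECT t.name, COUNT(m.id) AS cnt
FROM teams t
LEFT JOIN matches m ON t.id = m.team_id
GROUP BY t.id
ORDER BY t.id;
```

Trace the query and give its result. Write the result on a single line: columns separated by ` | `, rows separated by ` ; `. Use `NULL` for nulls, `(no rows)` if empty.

Bracket | 2 ; Chip | 2 ; Sensor | 3 ; Lens | 0 ; Bolt | 2

LEFT JOIN keeps every teams row; unmatched ones get NULL for matches columns.
Group by teams.id and compute COUNT(m.id). COUNT(col) of an all-NULL group is 0.
  6: ids {8, 9} → COUNT(m.id)=2
  8: ids {5, 6} → COUNT(m.id)=2
  11: ids {2, 3, 4} → COUNT(m.id)=3
  12: ids {—} → COUNT(m.id)=0
  16: ids {1, 7} → COUNT(m.id)=2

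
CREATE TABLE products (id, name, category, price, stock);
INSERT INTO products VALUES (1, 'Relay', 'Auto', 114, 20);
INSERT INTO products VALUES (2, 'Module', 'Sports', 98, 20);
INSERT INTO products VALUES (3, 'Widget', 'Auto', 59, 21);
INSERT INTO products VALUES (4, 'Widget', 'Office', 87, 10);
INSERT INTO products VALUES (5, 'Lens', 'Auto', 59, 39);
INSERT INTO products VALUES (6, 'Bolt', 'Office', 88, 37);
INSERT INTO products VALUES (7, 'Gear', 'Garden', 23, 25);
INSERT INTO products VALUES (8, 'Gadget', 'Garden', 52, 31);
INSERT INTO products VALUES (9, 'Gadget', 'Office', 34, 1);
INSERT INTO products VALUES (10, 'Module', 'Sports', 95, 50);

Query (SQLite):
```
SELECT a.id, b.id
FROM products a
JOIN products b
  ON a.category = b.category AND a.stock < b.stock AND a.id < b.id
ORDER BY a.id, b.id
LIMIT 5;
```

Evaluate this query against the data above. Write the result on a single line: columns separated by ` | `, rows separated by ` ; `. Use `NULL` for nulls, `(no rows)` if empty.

1 | 3 ; 1 | 5 ; 2 | 10 ; 3 | 5 ; 4 | 6

Pairs (a,b) with same category, a.stock < b.stock, a.id < b.id.
category groups: Auto:{1,3,5} Garden:{7,8} Office:{4,6,9} Sports:{2,10}
Ordered by (a.id, b.id); first 5.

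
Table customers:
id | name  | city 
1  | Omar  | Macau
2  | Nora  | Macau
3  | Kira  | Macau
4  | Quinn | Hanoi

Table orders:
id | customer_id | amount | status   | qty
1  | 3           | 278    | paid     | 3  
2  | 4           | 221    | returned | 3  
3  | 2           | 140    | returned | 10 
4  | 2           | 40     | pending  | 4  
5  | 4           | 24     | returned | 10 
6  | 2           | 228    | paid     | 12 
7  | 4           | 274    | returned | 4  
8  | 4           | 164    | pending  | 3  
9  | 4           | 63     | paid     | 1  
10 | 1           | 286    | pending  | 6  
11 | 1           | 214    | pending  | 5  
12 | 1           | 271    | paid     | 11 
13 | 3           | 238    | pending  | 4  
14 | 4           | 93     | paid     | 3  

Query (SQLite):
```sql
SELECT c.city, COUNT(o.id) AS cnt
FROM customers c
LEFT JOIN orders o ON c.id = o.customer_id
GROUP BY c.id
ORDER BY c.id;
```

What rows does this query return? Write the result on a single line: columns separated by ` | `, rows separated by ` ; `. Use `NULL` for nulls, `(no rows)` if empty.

Macau | 3 ; Macau | 3 ; Macau | 2 ; Hanoi | 6

LEFT JOIN keeps every customers row; unmatched ones get NULL for orders columns.
Group by customers.id and compute COUNT(o.id). COUNT(col) of an all-NULL group is 0.
  1: ids {10, 11, 12} → COUNT(o.id)=3
  2: ids {3, 4, 6} → COUNT(o.id)=3
  3: ids {1, 13} → COUNT(o.id)=2
  4: ids {2, 5, 7, 8, 9, 14} → COUNT(o.id)=6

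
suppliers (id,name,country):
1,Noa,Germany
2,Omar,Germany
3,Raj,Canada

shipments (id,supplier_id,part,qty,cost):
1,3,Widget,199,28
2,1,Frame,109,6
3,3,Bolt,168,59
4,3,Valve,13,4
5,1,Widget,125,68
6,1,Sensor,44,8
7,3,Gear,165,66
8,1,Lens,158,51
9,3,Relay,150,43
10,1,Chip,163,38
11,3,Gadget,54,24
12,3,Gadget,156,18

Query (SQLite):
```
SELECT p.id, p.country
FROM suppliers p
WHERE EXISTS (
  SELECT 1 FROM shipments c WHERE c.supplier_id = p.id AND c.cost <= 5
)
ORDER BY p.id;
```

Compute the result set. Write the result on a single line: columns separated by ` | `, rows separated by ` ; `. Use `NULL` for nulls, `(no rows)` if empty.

For each suppliers row, check whether any shipments with matching supplier_id has cost <= 5.
Keep rows where that is true.

3 | Canada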